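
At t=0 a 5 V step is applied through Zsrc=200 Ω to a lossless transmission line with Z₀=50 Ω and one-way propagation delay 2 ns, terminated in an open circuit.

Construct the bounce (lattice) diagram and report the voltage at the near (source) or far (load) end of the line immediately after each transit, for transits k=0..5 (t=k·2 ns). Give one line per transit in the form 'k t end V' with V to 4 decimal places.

Γ_L=1.000000, Γ_S=0.600000; launch V₁=5·50/250=1.000000
k=0 src: V=1.0000
k=1 load: inc=1.000000, refl=1.000000·1.000000=1.0000; V=0.000000+1.000000+1.000000=2.0000
k=2 src: inc=1.000000, refl=1.000000·0.600000=0.6000; V=1.000000+1.000000+0.600000=2.6000
k=3 load: inc=0.600000, refl=0.600000·1.000000=0.6000; V=2.000000+0.600000+0.600000=3.2000
k=4 src: inc=0.600000, refl=0.600000·0.600000=0.3600; V=2.600000+0.600000+0.360000=3.5600
k=5 load: inc=0.360000, refl=0.360000·1.000000=0.3600; V=3.200000+0.360000+0.360000=3.9200

0 0 source 1.0000
1 2 load 2.0000
2 4 source 2.6000
3 6 load 3.2000
4 8 source 3.5600
5 10 load 3.9200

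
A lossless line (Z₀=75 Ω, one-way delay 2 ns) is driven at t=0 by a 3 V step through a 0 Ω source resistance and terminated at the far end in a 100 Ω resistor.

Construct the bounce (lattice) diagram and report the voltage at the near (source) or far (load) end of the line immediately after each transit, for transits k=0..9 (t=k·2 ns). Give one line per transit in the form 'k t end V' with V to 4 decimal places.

0 0 source 3.0000
1 2 load 3.4286
2 4 source 3.0000
3 6 load 2.9388
4 8 source 3.0000
5 10 load 3.0087
6 12 source 3.0000
7 14 load 2.9988
8 16 source 3.0000
9 18 load 3.0002

Γ_L=0.142857, Γ_S=-1.000000; launch V₁=3·75/75=3.000000
k=0 src: V=3.0000
k=1 load: inc=3.000000, refl=3.000000·0.142857=0.4286; V=0.000000+3.000000+0.428571=3.4286
k=2 src: inc=0.428571, refl=0.428571·-1.000000=-0.4286; V=3.000000+0.428571+-0.428571=3.0000
k=3 load: inc=-0.428571, refl=-0.428571·0.142857=-0.0612; V=3.428571+-0.428571+-0.061224=2.9388
k=4 src: inc=-0.061224, refl=-0.061224·-1.000000=0.0612; V=3.000000+-0.061224+0.061224=3.0000
k=5 load: inc=0.061224, refl=0.061224·0.142857=0.0087; V=2.938776+0.061224+0.008746=3.0087
k=6 src: inc=0.008746, refl=0.008746·-1.000000=-0.0087; V=3.000000+0.008746+-0.008746=3.0000
k=7 load: inc=-0.008746, refl=-0.008746·0.142857=-0.0012; V=3.008746+-0.008746+-0.001249=2.9988
k=8 src: inc=-0.001249, refl=-0.001249·-1.000000=0.0012; V=3.000000+-0.001249+0.001249=3.0000
k=9 load: inc=0.001249, refl=0.001249·0.142857=0.0002; V=2.998751+0.001249+0.000178=3.0002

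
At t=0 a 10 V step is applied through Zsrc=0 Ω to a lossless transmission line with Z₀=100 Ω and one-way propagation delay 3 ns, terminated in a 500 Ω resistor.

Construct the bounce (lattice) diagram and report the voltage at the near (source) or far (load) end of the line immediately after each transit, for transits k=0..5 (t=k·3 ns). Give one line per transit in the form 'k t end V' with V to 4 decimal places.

0 0 source 10.0000
1 3 load 16.6667
2 6 source 10.0000
3 9 load 5.5556
4 12 source 10.0000
5 15 load 12.9630

Γ_L=0.666667, Γ_S=-1.000000; launch V₁=10·100/100=10.000000
k=0 src: V=10.0000
k=1 load: inc=10.000000, refl=10.000000·0.666667=6.6667; V=0.000000+10.000000+6.666667=16.6667
k=2 src: inc=6.666667, refl=6.666667·-1.000000=-6.6667; V=10.000000+6.666667+-6.666667=10.0000
k=3 load: inc=-6.666667, refl=-6.666667·0.666667=-4.4444; V=16.666667+-6.666667+-4.444444=5.5556
k=4 src: inc=-4.444444, refl=-4.444444·-1.000000=4.4444; V=10.000000+-4.444444+4.444444=10.0000
k=5 load: inc=4.444444, refl=4.444444·0.666667=2.9630; V=5.555556+4.444444+2.962963=12.9630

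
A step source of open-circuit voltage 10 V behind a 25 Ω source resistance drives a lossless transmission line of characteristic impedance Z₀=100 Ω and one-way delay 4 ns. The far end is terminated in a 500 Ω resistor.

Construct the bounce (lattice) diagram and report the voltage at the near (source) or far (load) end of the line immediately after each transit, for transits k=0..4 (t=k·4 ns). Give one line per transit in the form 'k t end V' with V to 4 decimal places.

0 0 source 8.0000
1 4 load 13.3333
2 8 source 10.1333
3 12 load 8.0000
4 16 source 9.2800

Γ_L=0.666667, Γ_S=-0.600000; launch V₁=10·100/125=8.000000
k=0 src: V=8.0000
k=1 load: inc=8.000000, refl=8.000000·0.666667=5.3333; V=0.000000+8.000000+5.333333=13.3333
k=2 src: inc=5.333333, refl=5.333333·-0.600000=-3.2000; V=8.000000+5.333333+-3.200000=10.1333
k=3 load: inc=-3.200000, refl=-3.200000·0.666667=-2.1333; V=13.333333+-3.200000+-2.133333=8.0000
k=4 src: inc=-2.133333, refl=-2.133333·-0.600000=1.2800; V=10.133333+-2.133333+1.280000=9.2800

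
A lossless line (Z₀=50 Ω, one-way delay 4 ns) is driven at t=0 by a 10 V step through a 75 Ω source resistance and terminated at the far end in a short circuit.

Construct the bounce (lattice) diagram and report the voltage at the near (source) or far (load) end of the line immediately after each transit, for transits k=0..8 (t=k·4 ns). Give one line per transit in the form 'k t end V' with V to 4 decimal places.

0 0 source 4.0000
1 4 load 0.0000
2 8 source -0.8000
3 12 load 0.0000
4 16 source 0.1600
5 20 load 0.0000
6 24 source -0.0320
7 28 load 0.0000
8 32 source 0.0064

Γ_L=-1.000000, Γ_S=0.200000; launch V₁=10·50/125=4.000000
k=0 src: V=4.0000
k=1 load: inc=4.000000, refl=4.000000·-1.000000=-4.0000; V=0.000000+4.000000+-4.000000=0.0000
k=2 src: inc=-4.000000, refl=-4.000000·0.200000=-0.8000; V=4.000000+-4.000000+-0.800000=-0.8000
k=3 load: inc=-0.800000, refl=-0.800000·-1.000000=0.8000; V=0.000000+-0.800000+0.800000=0.0000
k=4 src: inc=0.800000, refl=0.800000·0.200000=0.1600; V=-0.800000+0.800000+0.160000=0.1600
k=5 load: inc=0.160000, refl=0.160000·-1.000000=-0.1600; V=0.000000+0.160000+-0.160000=0.0000
k=6 src: inc=-0.160000, refl=-0.160000·0.200000=-0.0320; V=0.160000+-0.160000+-0.032000=-0.0320
k=7 load: inc=-0.032000, refl=-0.032000·-1.000000=0.0320; V=0.000000+-0.032000+0.032000=0.0000
k=8 src: inc=0.032000, refl=0.032000·0.200000=0.0064; V=-0.032000+0.032000+0.006400=0.0064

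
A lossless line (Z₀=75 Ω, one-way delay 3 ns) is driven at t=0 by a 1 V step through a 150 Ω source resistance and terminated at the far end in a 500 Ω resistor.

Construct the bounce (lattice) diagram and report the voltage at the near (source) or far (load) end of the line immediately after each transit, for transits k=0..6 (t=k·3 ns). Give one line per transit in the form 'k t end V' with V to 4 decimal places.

0 0 source 0.3333
1 3 load 0.5797
2 6 source 0.6618
3 9 load 0.7225
4 12 source 0.7428
5 15 load 0.7577
6 18 source 0.7627

Γ_L=0.739130, Γ_S=0.333333; launch V₁=1·75/225=0.333333
k=0 src: V=0.3333
k=1 load: inc=0.333333, refl=0.333333·0.739130=0.2464; V=0.000000+0.333333+0.246377=0.5797
k=2 src: inc=0.246377, refl=0.246377·0.333333=0.0821; V=0.333333+0.246377+0.082126=0.6618
k=3 load: inc=0.082126, refl=0.082126·0.739130=0.0607; V=0.579710+0.082126+0.060702=0.7225
k=4 src: inc=0.060702, refl=0.060702·0.333333=0.0202; V=0.661836+0.060702+0.020234=0.7428
k=5 load: inc=0.020234, refl=0.020234·0.739130=0.0150; V=0.722537+0.020234+0.014955=0.7577
k=6 src: inc=0.014955, refl=0.014955·0.333333=0.0050; V=0.742771+0.014955+0.004985=0.7627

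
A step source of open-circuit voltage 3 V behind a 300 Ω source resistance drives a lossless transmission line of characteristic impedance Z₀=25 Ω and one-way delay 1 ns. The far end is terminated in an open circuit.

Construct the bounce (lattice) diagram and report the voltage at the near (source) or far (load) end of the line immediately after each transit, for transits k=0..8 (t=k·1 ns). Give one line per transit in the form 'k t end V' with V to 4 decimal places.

0 0 source 0.2308
1 1 load 0.4615
2 2 source 0.6568
3 3 load 0.8521
4 4 source 1.0173
5 5 load 1.1825
6 6 source 1.3223
7 7 load 1.4621
8 8 source 1.5804

Γ_L=1.000000, Γ_S=0.846154; launch V₁=3·25/325=0.230769
k=0 src: V=0.2308
k=1 load: inc=0.230769, refl=0.230769·1.000000=0.2308; V=0.000000+0.230769+0.230769=0.4615
k=2 src: inc=0.230769, refl=0.230769·0.846154=0.1953; V=0.230769+0.230769+0.195266=0.6568
k=3 load: inc=0.195266, refl=0.195266·1.000000=0.1953; V=0.461538+0.195266+0.195266=0.8521
k=4 src: inc=0.195266, refl=0.195266·0.846154=0.1652; V=0.656805+0.195266+0.165225=1.0173
k=5 load: inc=0.165225, refl=0.165225·1.000000=0.1652; V=0.852071+0.165225+0.165225=1.1825
k=6 src: inc=0.165225, refl=0.165225·0.846154=0.1398; V=1.017296+0.165225+0.139806=1.3223
k=7 load: inc=0.139806, refl=0.139806·1.000000=0.1398; V=1.182522+0.139806+0.139806=1.4621
k=8 src: inc=0.139806, refl=0.139806·0.846154=0.1183; V=1.322328+0.139806+0.118297=1.5804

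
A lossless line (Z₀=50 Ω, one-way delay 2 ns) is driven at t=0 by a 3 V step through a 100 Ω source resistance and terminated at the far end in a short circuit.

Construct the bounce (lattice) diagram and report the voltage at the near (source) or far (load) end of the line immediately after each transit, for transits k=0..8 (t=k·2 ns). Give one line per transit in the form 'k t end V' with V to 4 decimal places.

Γ_L=-1.000000, Γ_S=0.333333; launch V₁=3·50/150=1.000000
k=0 src: V=1.0000
k=1 load: inc=1.000000, refl=1.000000·-1.000000=-1.0000; V=0.000000+1.000000+-1.000000=0.0000
k=2 src: inc=-1.000000, refl=-1.000000·0.333333=-0.3333; V=1.000000+-1.000000+-0.333333=-0.3333
k=3 load: inc=-0.333333, refl=-0.333333·-1.000000=0.3333; V=0.000000+-0.333333+0.333333=0.0000
k=4 src: inc=0.333333, refl=0.333333·0.333333=0.1111; V=-0.333333+0.333333+0.111111=0.1111
k=5 load: inc=0.111111, refl=0.111111·-1.000000=-0.1111; V=0.000000+0.111111+-0.111111=0.0000
k=6 src: inc=-0.111111, refl=-0.111111·0.333333=-0.0370; V=0.111111+-0.111111+-0.037037=-0.0370
k=7 load: inc=-0.037037, refl=-0.037037·-1.000000=0.0370; V=0.000000+-0.037037+0.037037=0.0000
k=8 src: inc=0.037037, refl=0.037037·0.333333=0.0123; V=-0.037037+0.037037+0.012346=0.0123

0 0 source 1.0000
1 2 load 0.0000
2 4 source -0.3333
3 6 load 0.0000
4 8 source 0.1111
5 10 load 0.0000
6 12 source -0.0370
7 14 load 0.0000
8 16 source 0.0123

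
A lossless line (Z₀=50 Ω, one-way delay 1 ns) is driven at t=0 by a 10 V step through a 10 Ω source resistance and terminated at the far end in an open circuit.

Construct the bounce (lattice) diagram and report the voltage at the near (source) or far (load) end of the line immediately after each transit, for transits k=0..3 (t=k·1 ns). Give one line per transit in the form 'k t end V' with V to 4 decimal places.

0 0 source 8.3333
1 1 load 16.6667
2 2 source 11.1111
3 3 load 5.5556

Γ_L=1.000000, Γ_S=-0.666667; launch V₁=10·50/60=8.333333
k=0 src: V=8.3333
k=1 load: inc=8.333333, refl=8.333333·1.000000=8.3333; V=0.000000+8.333333+8.333333=16.6667
k=2 src: inc=8.333333, refl=8.333333·-0.666667=-5.5556; V=8.333333+8.333333+-5.555556=11.1111
k=3 load: inc=-5.555556, refl=-5.555556·1.000000=-5.5556; V=16.666667+-5.555556+-5.555556=5.5556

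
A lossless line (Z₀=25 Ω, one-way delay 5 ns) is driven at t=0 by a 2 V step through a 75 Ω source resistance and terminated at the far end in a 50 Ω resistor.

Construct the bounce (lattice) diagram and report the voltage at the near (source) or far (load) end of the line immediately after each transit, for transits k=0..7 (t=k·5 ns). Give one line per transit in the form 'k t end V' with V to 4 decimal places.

0 0 source 0.5000
1 5 load 0.6667
2 10 source 0.7500
3 15 load 0.7778
4 20 source 0.7917
5 25 load 0.7963
6 30 source 0.7986
7 35 load 0.7994

Γ_L=0.333333, Γ_S=0.500000; launch V₁=2·25/100=0.500000
k=0 src: V=0.5000
k=1 load: inc=0.500000, refl=0.500000·0.333333=0.1667; V=0.000000+0.500000+0.166667=0.6667
k=2 src: inc=0.166667, refl=0.166667·0.500000=0.0833; V=0.500000+0.166667+0.083333=0.7500
k=3 load: inc=0.083333, refl=0.083333·0.333333=0.0278; V=0.666667+0.083333+0.027778=0.7778
k=4 src: inc=0.027778, refl=0.027778·0.500000=0.0139; V=0.750000+0.027778+0.013889=0.7917
k=5 load: inc=0.013889, refl=0.013889·0.333333=0.0046; V=0.777778+0.013889+0.004630=0.7963
k=6 src: inc=0.004630, refl=0.004630·0.500000=0.0023; V=0.791667+0.004630+0.002315=0.7986
k=7 load: inc=0.002315, refl=0.002315·0.333333=0.0008; V=0.796296+0.002315+0.000772=0.7994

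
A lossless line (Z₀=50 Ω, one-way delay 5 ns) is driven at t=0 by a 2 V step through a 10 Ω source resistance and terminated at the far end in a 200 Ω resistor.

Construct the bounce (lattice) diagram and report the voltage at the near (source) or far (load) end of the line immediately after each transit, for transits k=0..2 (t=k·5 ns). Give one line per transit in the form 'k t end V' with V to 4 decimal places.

Γ_L=0.600000, Γ_S=-0.666667; launch V₁=2·50/60=1.666667
k=0 src: V=1.6667
k=1 load: inc=1.666667, refl=1.666667·0.600000=1.0000; V=0.000000+1.666667+1.000000=2.6667
k=2 src: inc=1.000000, refl=1.000000·-0.666667=-0.6667; V=1.666667+1.000000+-0.666667=2.0000

0 0 source 1.6667
1 5 load 2.6667
2 10 source 2.0000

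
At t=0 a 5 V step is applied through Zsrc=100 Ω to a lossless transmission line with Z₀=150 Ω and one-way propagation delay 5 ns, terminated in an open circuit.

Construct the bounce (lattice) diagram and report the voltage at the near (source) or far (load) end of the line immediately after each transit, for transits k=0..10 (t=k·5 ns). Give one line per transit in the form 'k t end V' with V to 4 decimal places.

Γ_L=1.000000, Γ_S=-0.200000; launch V₁=5·150/250=3.000000
k=0 src: V=3.0000
k=1 load: inc=3.000000, refl=3.000000·1.000000=3.0000; V=0.000000+3.000000+3.000000=6.0000
k=2 src: inc=3.000000, refl=3.000000·-0.200000=-0.6000; V=3.000000+3.000000+-0.600000=5.4000
k=3 load: inc=-0.600000, refl=-0.600000·1.000000=-0.6000; V=6.000000+-0.600000+-0.600000=4.8000
k=4 src: inc=-0.600000, refl=-0.600000·-0.200000=0.1200; V=5.400000+-0.600000+0.120000=4.9200
k=5 load: inc=0.120000, refl=0.120000·1.000000=0.1200; V=4.800000+0.120000+0.120000=5.0400
k=6 src: inc=0.120000, refl=0.120000·-0.200000=-0.0240; V=4.920000+0.120000+-0.024000=5.0160
k=7 load: inc=-0.024000, refl=-0.024000·1.000000=-0.0240; V=5.040000+-0.024000+-0.024000=4.9920
k=8 src: inc=-0.024000, refl=-0.024000·-0.200000=0.0048; V=5.016000+-0.024000+0.004800=4.9968
k=9 load: inc=0.004800, refl=0.004800·1.000000=0.0048; V=4.992000+0.004800+0.004800=5.0016
k=10 src: inc=0.004800, refl=0.004800·-0.200000=-0.0010; V=4.996800+0.004800+-0.000960=5.0006

0 0 source 3.0000
1 5 load 6.0000
2 10 source 5.4000
3 15 load 4.8000
4 20 source 4.9200
5 25 load 5.0400
6 30 source 5.0160
7 35 load 4.9920
8 40 source 4.9968
9 45 load 5.0016
10 50 source 5.0006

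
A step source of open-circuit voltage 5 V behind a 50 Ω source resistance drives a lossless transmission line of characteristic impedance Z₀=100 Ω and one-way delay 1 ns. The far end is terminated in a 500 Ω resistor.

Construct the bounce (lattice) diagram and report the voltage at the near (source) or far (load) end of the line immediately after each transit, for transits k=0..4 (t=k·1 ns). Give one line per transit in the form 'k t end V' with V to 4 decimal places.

Γ_L=0.666667, Γ_S=-0.333333; launch V₁=5·100/150=3.333333
k=0 src: V=3.3333
k=1 load: inc=3.333333, refl=3.333333·0.666667=2.2222; V=0.000000+3.333333+2.222222=5.5556
k=2 src: inc=2.222222, refl=2.222222·-0.333333=-0.7407; V=3.333333+2.222222+-0.740741=4.8148
k=3 load: inc=-0.740741, refl=-0.740741·0.666667=-0.4938; V=5.555556+-0.740741+-0.493827=4.3210
k=4 src: inc=-0.493827, refl=-0.493827·-0.333333=0.1646; V=4.814815+-0.493827+0.164609=4.4856

0 0 source 3.3333
1 1 load 5.5556
2 2 source 4.8148
3 3 load 4.3210
4 4 source 4.4856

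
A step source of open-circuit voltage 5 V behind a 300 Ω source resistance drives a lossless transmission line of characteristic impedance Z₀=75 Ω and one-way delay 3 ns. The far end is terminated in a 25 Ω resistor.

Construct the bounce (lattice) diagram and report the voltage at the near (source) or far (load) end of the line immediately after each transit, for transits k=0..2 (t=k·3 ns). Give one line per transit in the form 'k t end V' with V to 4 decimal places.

Γ_L=-0.500000, Γ_S=0.600000; launch V₁=5·75/375=1.000000
k=0 src: V=1.0000
k=1 load: inc=1.000000, refl=1.000000·-0.500000=-0.5000; V=0.000000+1.000000+-0.500000=0.5000
k=2 src: inc=-0.500000, refl=-0.500000·0.600000=-0.3000; V=1.000000+-0.500000+-0.300000=0.2000

0 0 source 1.0000
1 3 load 0.5000
2 6 source 0.2000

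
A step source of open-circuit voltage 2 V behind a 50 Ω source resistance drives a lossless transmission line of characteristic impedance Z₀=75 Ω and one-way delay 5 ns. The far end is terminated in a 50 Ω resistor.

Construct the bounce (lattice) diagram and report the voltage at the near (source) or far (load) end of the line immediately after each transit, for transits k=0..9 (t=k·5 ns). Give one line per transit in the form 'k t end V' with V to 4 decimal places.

0 0 source 1.2000
1 5 load 0.9600
2 10 source 1.0080
3 15 load 0.9984
4 20 source 1.0003
5 25 load 0.9999
6 30 source 1.0000
7 35 load 1.0000
8 40 source 1.0000
9 45 load 1.0000

Γ_L=-0.200000, Γ_S=-0.200000; launch V₁=2·75/125=1.200000
k=0 src: V=1.2000
k=1 load: inc=1.200000, refl=1.200000·-0.200000=-0.2400; V=0.000000+1.200000+-0.240000=0.9600
k=2 src: inc=-0.240000, refl=-0.240000·-0.200000=0.0480; V=1.200000+-0.240000+0.048000=1.0080
k=3 load: inc=0.048000, refl=0.048000·-0.200000=-0.0096; V=0.960000+0.048000+-0.009600=0.9984
k=4 src: inc=-0.009600, refl=-0.009600·-0.200000=0.0019; V=1.008000+-0.009600+0.001920=1.0003
k=5 load: inc=0.001920, refl=0.001920·-0.200000=-0.0004; V=0.998400+0.001920+-0.000384=0.9999
k=6 src: inc=-0.000384, refl=-0.000384·-0.200000=0.0001; V=1.000320+-0.000384+0.000077=1.0000
k=7 load: inc=0.000077, refl=0.000077·-0.200000=-0.0000; V=0.999936+0.000077+-0.000015=1.0000
k=8 src: inc=-0.000015, refl=-0.000015·-0.200000=0.0000; V=1.000013+-0.000015+0.000003=1.0000
k=9 load: inc=0.000003, refl=0.000003·-0.200000=-0.0000; V=0.999997+0.000003+-0.000001=1.0000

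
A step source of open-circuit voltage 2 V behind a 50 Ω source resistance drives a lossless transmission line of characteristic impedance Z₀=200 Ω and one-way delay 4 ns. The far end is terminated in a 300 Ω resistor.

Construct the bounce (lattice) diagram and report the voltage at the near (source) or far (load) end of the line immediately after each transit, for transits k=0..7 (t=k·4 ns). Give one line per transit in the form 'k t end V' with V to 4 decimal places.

Γ_L=0.200000, Γ_S=-0.600000; launch V₁=2·200/250=1.600000
k=0 src: V=1.6000
k=1 load: inc=1.600000, refl=1.600000·0.200000=0.3200; V=0.000000+1.600000+0.320000=1.9200
k=2 src: inc=0.320000, refl=0.320000·-0.600000=-0.1920; V=1.600000+0.320000+-0.192000=1.7280
k=3 load: inc=-0.192000, refl=-0.192000·0.200000=-0.0384; V=1.920000+-0.192000+-0.038400=1.6896
k=4 src: inc=-0.038400, refl=-0.038400·-0.600000=0.0230; V=1.728000+-0.038400+0.023040=1.7126
k=5 load: inc=0.023040, refl=0.023040·0.200000=0.0046; V=1.689600+0.023040+0.004608=1.7172
k=6 src: inc=0.004608, refl=0.004608·-0.600000=-0.0028; V=1.712640+0.004608+-0.002765=1.7145
k=7 load: inc=-0.002765, refl=-0.002765·0.200000=-0.0006; V=1.717248+-0.002765+-0.000553=1.7139

0 0 source 1.6000
1 4 load 1.9200
2 8 source 1.7280
3 12 load 1.6896
4 16 source 1.7126
5 20 load 1.7172
6 24 source 1.7145
7 28 load 1.7139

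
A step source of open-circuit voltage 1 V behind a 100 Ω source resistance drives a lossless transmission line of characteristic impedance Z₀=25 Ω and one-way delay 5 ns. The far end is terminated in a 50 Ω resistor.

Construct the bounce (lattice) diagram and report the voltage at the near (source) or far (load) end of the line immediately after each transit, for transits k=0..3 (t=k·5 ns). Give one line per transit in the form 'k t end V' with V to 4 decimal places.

0 0 source 0.2000
1 5 load 0.2667
2 10 source 0.3067
3 15 load 0.3200

Γ_L=0.333333, Γ_S=0.600000; launch V₁=1·25/125=0.200000
k=0 src: V=0.2000
k=1 load: inc=0.200000, refl=0.200000·0.333333=0.0667; V=0.000000+0.200000+0.066667=0.2667
k=2 src: inc=0.066667, refl=0.066667·0.600000=0.0400; V=0.200000+0.066667+0.040000=0.3067
k=3 load: inc=0.040000, refl=0.040000·0.333333=0.0133; V=0.266667+0.040000+0.013333=0.3200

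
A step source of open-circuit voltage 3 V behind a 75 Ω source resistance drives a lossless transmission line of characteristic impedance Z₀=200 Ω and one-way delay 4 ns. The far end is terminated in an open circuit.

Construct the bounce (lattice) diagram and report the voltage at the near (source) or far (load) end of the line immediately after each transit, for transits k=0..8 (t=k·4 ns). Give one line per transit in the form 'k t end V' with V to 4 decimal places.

Γ_L=1.000000, Γ_S=-0.454545; launch V₁=3·200/275=2.181818
k=0 src: V=2.1818
k=1 load: inc=2.181818, refl=2.181818·1.000000=2.1818; V=0.000000+2.181818+2.181818=4.3636
k=2 src: inc=2.181818, refl=2.181818·-0.454545=-0.9917; V=2.181818+2.181818+-0.991736=3.3719
k=3 load: inc=-0.991736, refl=-0.991736·1.000000=-0.9917; V=4.363636+-0.991736+-0.991736=2.3802
k=4 src: inc=-0.991736, refl=-0.991736·-0.454545=0.4508; V=3.371901+-0.991736+0.450789=2.8310
k=5 load: inc=0.450789, refl=0.450789·1.000000=0.4508; V=2.380165+0.450789+0.450789=3.2817
k=6 src: inc=0.450789, refl=0.450789·-0.454545=-0.2049; V=2.830954+0.450789+-0.204904=3.0768
k=7 load: inc=-0.204904, refl=-0.204904·1.000000=-0.2049; V=3.281743+-0.204904+-0.204904=2.8719
k=8 src: inc=-0.204904, refl=-0.204904·-0.454545=0.0931; V=3.076839+-0.204904+0.093138=2.9651

0 0 source 2.1818
1 4 load 4.3636
2 8 source 3.3719
3 12 load 2.3802
4 16 source 2.8310
5 20 load 3.2817
6 24 source 3.0768
7 28 load 2.8719
8 32 source 2.9651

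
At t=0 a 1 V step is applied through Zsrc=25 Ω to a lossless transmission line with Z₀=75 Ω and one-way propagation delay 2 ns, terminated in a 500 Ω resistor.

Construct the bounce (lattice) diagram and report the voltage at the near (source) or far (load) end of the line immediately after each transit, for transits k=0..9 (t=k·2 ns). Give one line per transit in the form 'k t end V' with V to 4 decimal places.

Γ_L=0.739130, Γ_S=-0.500000; launch V₁=1·75/100=0.750000
k=0 src: V=0.7500
k=1 load: inc=0.750000, refl=0.750000·0.739130=0.5543; V=0.000000+0.750000+0.554348=1.3043
k=2 src: inc=0.554348, refl=0.554348·-0.500000=-0.2772; V=0.750000+0.554348+-0.277174=1.0272
k=3 load: inc=-0.277174, refl=-0.277174·0.739130=-0.2049; V=1.304348+-0.277174+-0.204868=0.8223
k=4 src: inc=-0.204868, refl=-0.204868·-0.500000=0.1024; V=1.027174+-0.204868+0.102434=0.9247
k=5 load: inc=0.102434, refl=0.102434·0.739130=0.0757; V=0.822306+0.102434+0.075712=1.0005
k=6 src: inc=0.075712, refl=0.075712·-0.500000=-0.0379; V=0.924740+0.075712+-0.037856=0.9626
k=7 load: inc=-0.037856, refl=-0.037856·0.739130=-0.0280; V=1.000452+-0.037856+-0.027981=0.9346
k=8 src: inc=-0.027981, refl=-0.027981·-0.500000=0.0140; V=0.962596+-0.027981+0.013990=0.9486
k=9 load: inc=0.013990, refl=0.013990·0.739130=0.0103; V=0.934616+0.013990+0.010341=0.9589

0 0 source 0.7500
1 2 load 1.3043
2 4 source 1.0272
3 6 load 0.8223
4 8 source 0.9247
5 10 load 1.0005
6 12 source 0.9626
7 14 load 0.9346
8 16 source 0.9486
9 18 load 0.9589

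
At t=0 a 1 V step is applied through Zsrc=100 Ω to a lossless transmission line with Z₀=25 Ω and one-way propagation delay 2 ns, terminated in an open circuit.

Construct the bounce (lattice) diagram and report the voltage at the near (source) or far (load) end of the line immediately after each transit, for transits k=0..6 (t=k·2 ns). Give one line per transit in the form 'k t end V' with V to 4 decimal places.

0 0 source 0.2000
1 2 load 0.4000
2 4 source 0.5200
3 6 load 0.6400
4 8 source 0.7120
5 10 load 0.7840
6 12 source 0.8272

Γ_L=1.000000, Γ_S=0.600000; launch V₁=1·25/125=0.200000
k=0 src: V=0.2000
k=1 load: inc=0.200000, refl=0.200000·1.000000=0.2000; V=0.000000+0.200000+0.200000=0.4000
k=2 src: inc=0.200000, refl=0.200000·0.600000=0.1200; V=0.200000+0.200000+0.120000=0.5200
k=3 load: inc=0.120000, refl=0.120000·1.000000=0.1200; V=0.400000+0.120000+0.120000=0.6400
k=4 src: inc=0.120000, refl=0.120000·0.600000=0.0720; V=0.520000+0.120000+0.072000=0.7120
k=5 load: inc=0.072000, refl=0.072000·1.000000=0.0720; V=0.640000+0.072000+0.072000=0.7840
k=6 src: inc=0.072000, refl=0.072000·0.600000=0.0432; V=0.712000+0.072000+0.043200=0.8272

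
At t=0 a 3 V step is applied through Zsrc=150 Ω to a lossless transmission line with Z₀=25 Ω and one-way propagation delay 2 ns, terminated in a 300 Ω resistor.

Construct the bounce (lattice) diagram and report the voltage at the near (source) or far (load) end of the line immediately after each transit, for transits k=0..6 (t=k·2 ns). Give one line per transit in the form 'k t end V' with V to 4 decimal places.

Γ_L=0.846154, Γ_S=0.714286; launch V₁=3·25/175=0.428571
k=0 src: V=0.4286
k=1 load: inc=0.428571, refl=0.428571·0.846154=0.3626; V=0.000000+0.428571+0.362637=0.7912
k=2 src: inc=0.362637, refl=0.362637·0.714286=0.2590; V=0.428571+0.362637+0.259027=1.0502
k=3 load: inc=0.259027, refl=0.259027·0.846154=0.2192; V=0.791209+0.259027+0.219176=1.2694
k=4 src: inc=0.219176, refl=0.219176·0.714286=0.1566; V=1.050235+0.219176+0.156555=1.4260
k=5 load: inc=0.156555, refl=0.156555·0.846154=0.1325; V=1.269412+0.156555+0.132469=1.5584
k=6 src: inc=0.132469, refl=0.132469·0.714286=0.0946; V=1.425966+0.132469+0.094621=1.6531

0 0 source 0.4286
1 2 load 0.7912
2 4 source 1.0502
3 6 load 1.2694
4 8 source 1.4260
5 10 load 1.5584
6 12 source 1.6531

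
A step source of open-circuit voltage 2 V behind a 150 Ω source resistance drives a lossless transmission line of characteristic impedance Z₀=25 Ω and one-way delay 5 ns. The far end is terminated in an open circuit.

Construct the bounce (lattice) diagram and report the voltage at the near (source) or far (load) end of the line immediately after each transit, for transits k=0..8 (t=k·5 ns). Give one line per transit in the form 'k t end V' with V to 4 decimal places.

0 0 source 0.2857
1 5 load 0.5714
2 10 source 0.7755
3 15 load 0.9796
4 20 source 1.1254
5 25 load 1.2711
6 30 source 1.3753
7 35 load 1.4794
8 40 source 1.5538

Γ_L=1.000000, Γ_S=0.714286; launch V₁=2·25/175=0.285714
k=0 src: V=0.2857
k=1 load: inc=0.285714, refl=0.285714·1.000000=0.2857; V=0.000000+0.285714+0.285714=0.5714
k=2 src: inc=0.285714, refl=0.285714·0.714286=0.2041; V=0.285714+0.285714+0.204082=0.7755
k=3 load: inc=0.204082, refl=0.204082·1.000000=0.2041; V=0.571429+0.204082+0.204082=0.9796
k=4 src: inc=0.204082, refl=0.204082·0.714286=0.1458; V=0.775510+0.204082+0.145773=1.1254
k=5 load: inc=0.145773, refl=0.145773·1.000000=0.1458; V=0.979592+0.145773+0.145773=1.2711
k=6 src: inc=0.145773, refl=0.145773·0.714286=0.1041; V=1.125364+0.145773+0.104123=1.3753
k=7 load: inc=0.104123, refl=0.104123·1.000000=0.1041; V=1.271137+0.104123+0.104123=1.4794
k=8 src: inc=0.104123, refl=0.104123·0.714286=0.0744; V=1.375260+0.104123+0.074374=1.5538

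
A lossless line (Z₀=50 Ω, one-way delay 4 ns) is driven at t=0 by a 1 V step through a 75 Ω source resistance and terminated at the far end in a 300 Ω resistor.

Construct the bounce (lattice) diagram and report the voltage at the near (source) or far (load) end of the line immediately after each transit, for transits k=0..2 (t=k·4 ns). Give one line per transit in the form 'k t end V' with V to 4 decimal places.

Γ_L=0.714286, Γ_S=0.200000; launch V₁=1·50/125=0.400000
k=0 src: V=0.4000
k=1 load: inc=0.400000, refl=0.400000·0.714286=0.2857; V=0.000000+0.400000+0.285714=0.6857
k=2 src: inc=0.285714, refl=0.285714·0.200000=0.0571; V=0.400000+0.285714+0.057143=0.7429

0 0 source 0.4000
1 4 load 0.6857
2 8 source 0.7429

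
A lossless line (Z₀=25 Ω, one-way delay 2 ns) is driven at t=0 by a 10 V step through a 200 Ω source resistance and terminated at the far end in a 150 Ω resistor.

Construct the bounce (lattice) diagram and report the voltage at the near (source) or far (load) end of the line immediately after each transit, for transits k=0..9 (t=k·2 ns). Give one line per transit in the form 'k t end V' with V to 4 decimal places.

0 0 source 1.1111
1 2 load 1.9048
2 4 source 2.5220
3 6 load 2.9630
4 8 source 3.3059
5 10 load 3.5509
6 12 source 3.7414
7 14 load 3.8775
8 16 source 3.9833
9 18 load 4.0589

Γ_L=0.714286, Γ_S=0.777778; launch V₁=10·25/225=1.111111
k=0 src: V=1.1111
k=1 load: inc=1.111111, refl=1.111111·0.714286=0.7937; V=0.000000+1.111111+0.793651=1.9048
k=2 src: inc=0.793651, refl=0.793651·0.777778=0.6173; V=1.111111+0.793651+0.617284=2.5220
k=3 load: inc=0.617284, refl=0.617284·0.714286=0.4409; V=1.904762+0.617284+0.440917=2.9630
k=4 src: inc=0.440917, refl=0.440917·0.777778=0.3429; V=2.522046+0.440917+0.342936=3.3059
k=5 load: inc=0.342936, refl=0.342936·0.714286=0.2450; V=2.962963+0.342936+0.244954=3.5509
k=6 src: inc=0.244954, refl=0.244954·0.777778=0.1905; V=3.305898+0.244954+0.190520=3.7414
k=7 load: inc=0.190520, refl=0.190520·0.714286=0.1361; V=3.550852+0.190520+0.136086=3.8775
k=8 src: inc=0.136086, refl=0.136086·0.777778=0.1058; V=3.741372+0.136086+0.105844=3.9833
k=9 load: inc=0.105844, refl=0.105844·0.714286=0.0756; V=3.877458+0.105844+0.075603=4.0589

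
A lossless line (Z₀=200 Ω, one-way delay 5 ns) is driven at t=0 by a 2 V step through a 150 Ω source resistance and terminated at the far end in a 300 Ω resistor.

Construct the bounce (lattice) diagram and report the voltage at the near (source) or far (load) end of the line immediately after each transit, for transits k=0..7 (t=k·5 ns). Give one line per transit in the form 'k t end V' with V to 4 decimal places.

Γ_L=0.200000, Γ_S=-0.142857; launch V₁=2·200/350=1.142857
k=0 src: V=1.1429
k=1 load: inc=1.142857, refl=1.142857·0.200000=0.2286; V=0.000000+1.142857+0.228571=1.3714
k=2 src: inc=0.228571, refl=0.228571·-0.142857=-0.0327; V=1.142857+0.228571+-0.032653=1.3388
k=3 load: inc=-0.032653, refl=-0.032653·0.200000=-0.0065; V=1.371429+-0.032653+-0.006531=1.3322
k=4 src: inc=-0.006531, refl=-0.006531·-0.142857=0.0009; V=1.338776+-0.006531+0.000933=1.3332
k=5 load: inc=0.000933, refl=0.000933·0.200000=0.0002; V=1.332245+0.000933+0.000187=1.3334
k=6 src: inc=0.000187, refl=0.000187·-0.142857=-0.0000; V=1.333178+0.000187+-0.000027=1.3333
k=7 load: inc=-0.000027, refl=-0.000027·0.200000=-0.0000; V=1.333364+-0.000027+-0.000005=1.3333

0 0 source 1.1429
1 5 load 1.3714
2 10 source 1.3388
3 15 load 1.3322
4 20 source 1.3332
5 25 load 1.3334
6 30 source 1.3333
7 35 load 1.3333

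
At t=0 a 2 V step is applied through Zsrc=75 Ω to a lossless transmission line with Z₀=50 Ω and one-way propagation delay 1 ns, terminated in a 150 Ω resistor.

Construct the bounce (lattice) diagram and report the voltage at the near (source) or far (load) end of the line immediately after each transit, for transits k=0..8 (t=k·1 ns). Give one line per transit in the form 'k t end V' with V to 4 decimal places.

Γ_L=0.500000, Γ_S=0.200000; launch V₁=2·50/125=0.800000
k=0 src: V=0.8000
k=1 load: inc=0.800000, refl=0.800000·0.500000=0.4000; V=0.000000+0.800000+0.400000=1.2000
k=2 src: inc=0.400000, refl=0.400000·0.200000=0.0800; V=0.800000+0.400000+0.080000=1.2800
k=3 load: inc=0.080000, refl=0.080000·0.500000=0.0400; V=1.200000+0.080000+0.040000=1.3200
k=4 src: inc=0.040000, refl=0.040000·0.200000=0.0080; V=1.280000+0.040000+0.008000=1.3280
k=5 load: inc=0.008000, refl=0.008000·0.500000=0.0040; V=1.320000+0.008000+0.004000=1.3320
k=6 src: inc=0.004000, refl=0.004000·0.200000=0.0008; V=1.328000+0.004000+0.000800=1.3328
k=7 load: inc=0.000800, refl=0.000800·0.500000=0.0004; V=1.332000+0.000800+0.000400=1.3332
k=8 src: inc=0.000400, refl=0.000400·0.200000=0.0001; V=1.332800+0.000400+0.000080=1.3333

0 0 source 0.8000
1 1 load 1.2000
2 2 source 1.2800
3 3 load 1.3200
4 4 source 1.3280
5 5 load 1.3320
6 6 source 1.3328
7 7 load 1.3332
8 8 source 1.3333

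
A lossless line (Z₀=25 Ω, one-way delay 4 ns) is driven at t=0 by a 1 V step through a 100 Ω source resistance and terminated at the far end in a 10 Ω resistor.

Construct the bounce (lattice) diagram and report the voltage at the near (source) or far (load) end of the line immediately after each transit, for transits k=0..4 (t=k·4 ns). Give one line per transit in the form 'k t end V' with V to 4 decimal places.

Γ_L=-0.428571, Γ_S=0.600000; launch V₁=1·25/125=0.200000
k=0 src: V=0.2000
k=1 load: inc=0.200000, refl=0.200000·-0.428571=-0.0857; V=0.000000+0.200000+-0.085714=0.1143
k=2 src: inc=-0.085714, refl=-0.085714·0.600000=-0.0514; V=0.200000+-0.085714+-0.051429=0.0629
k=3 load: inc=-0.051429, refl=-0.051429·-0.428571=0.0220; V=0.114286+-0.051429+0.022041=0.0849
k=4 src: inc=0.022041, refl=0.022041·0.600000=0.0132; V=0.062857+0.022041+0.013224=0.0981

0 0 source 0.2000
1 4 load 0.1143
2 8 source 0.0629
3 12 load 0.0849
4 16 source 0.0981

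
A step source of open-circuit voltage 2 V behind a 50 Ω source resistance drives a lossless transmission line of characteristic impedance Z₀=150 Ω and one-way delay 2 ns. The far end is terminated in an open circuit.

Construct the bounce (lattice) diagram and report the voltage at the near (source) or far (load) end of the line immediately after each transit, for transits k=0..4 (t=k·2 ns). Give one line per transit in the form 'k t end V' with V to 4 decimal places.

Γ_L=1.000000, Γ_S=-0.500000; launch V₁=2·150/200=1.500000
k=0 src: V=1.5000
k=1 load: inc=1.500000, refl=1.500000·1.000000=1.5000; V=0.000000+1.500000+1.500000=3.0000
k=2 src: inc=1.500000, refl=1.500000·-0.500000=-0.7500; V=1.500000+1.500000+-0.750000=2.2500
k=3 load: inc=-0.750000, refl=-0.750000·1.000000=-0.7500; V=3.000000+-0.750000+-0.750000=1.5000
k=4 src: inc=-0.750000, refl=-0.750000·-0.500000=0.3750; V=2.250000+-0.750000+0.375000=1.8750

0 0 source 1.5000
1 2 load 3.0000
2 4 source 2.2500
3 6 load 1.5000
4 8 source 1.8750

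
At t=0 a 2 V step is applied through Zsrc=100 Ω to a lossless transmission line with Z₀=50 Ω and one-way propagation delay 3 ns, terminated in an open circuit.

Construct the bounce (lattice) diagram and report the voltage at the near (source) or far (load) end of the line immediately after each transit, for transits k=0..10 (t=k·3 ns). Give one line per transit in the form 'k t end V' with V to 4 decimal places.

Γ_L=1.000000, Γ_S=0.333333; launch V₁=2·50/150=0.666667
k=0 src: V=0.6667
k=1 load: inc=0.666667, refl=0.666667·1.000000=0.6667; V=0.000000+0.666667+0.666667=1.3333
k=2 src: inc=0.666667, refl=0.666667·0.333333=0.2222; V=0.666667+0.666667+0.222222=1.5556
k=3 load: inc=0.222222, refl=0.222222·1.000000=0.2222; V=1.333333+0.222222+0.222222=1.7778
k=4 src: inc=0.222222, refl=0.222222·0.333333=0.0741; V=1.555556+0.222222+0.074074=1.8519
k=5 load: inc=0.074074, refl=0.074074·1.000000=0.0741; V=1.777778+0.074074+0.074074=1.9259
k=6 src: inc=0.074074, refl=0.074074·0.333333=0.0247; V=1.851852+0.074074+0.024691=1.9506
k=7 load: inc=0.024691, refl=0.024691·1.000000=0.0247; V=1.925926+0.024691+0.024691=1.9753
k=8 src: inc=0.024691, refl=0.024691·0.333333=0.0082; V=1.950617+0.024691+0.008230=1.9835
k=9 load: inc=0.008230, refl=0.008230·1.000000=0.0082; V=1.975309+0.008230+0.008230=1.9918
k=10 src: inc=0.008230, refl=0.008230·0.333333=0.0027; V=1.983539+0.008230+0.002743=1.9945

0 0 source 0.6667
1 3 load 1.3333
2 6 source 1.5556
3 9 load 1.7778
4 12 source 1.8519
5 15 load 1.9259
6 18 source 1.9506
7 21 load 1.9753
8 24 source 1.9835
9 27 load 1.9918
10 30 source 1.9945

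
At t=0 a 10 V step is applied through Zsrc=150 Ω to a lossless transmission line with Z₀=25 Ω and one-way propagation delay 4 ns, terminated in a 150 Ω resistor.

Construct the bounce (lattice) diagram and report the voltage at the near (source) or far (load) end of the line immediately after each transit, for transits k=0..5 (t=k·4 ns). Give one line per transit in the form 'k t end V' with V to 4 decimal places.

Γ_L=0.714286, Γ_S=0.714286; launch V₁=10·25/175=1.428571
k=0 src: V=1.4286
k=1 load: inc=1.428571, refl=1.428571·0.714286=1.0204; V=0.000000+1.428571+1.020408=2.4490
k=2 src: inc=1.020408, refl=1.020408·0.714286=0.7289; V=1.428571+1.020408+0.728863=3.1778
k=3 load: inc=0.728863, refl=0.728863·0.714286=0.5206; V=2.448980+0.728863+0.520616=3.6985
k=4 src: inc=0.520616, refl=0.520616·0.714286=0.3719; V=3.177843+0.520616+0.371869=4.0703
k=5 load: inc=0.371869, refl=0.371869·0.714286=0.2656; V=3.698459+0.371869+0.265621=4.3359

0 0 source 1.4286
1 4 load 2.4490
2 8 source 3.1778
3 12 load 3.6985
4 16 source 4.0703
5 20 load 4.3359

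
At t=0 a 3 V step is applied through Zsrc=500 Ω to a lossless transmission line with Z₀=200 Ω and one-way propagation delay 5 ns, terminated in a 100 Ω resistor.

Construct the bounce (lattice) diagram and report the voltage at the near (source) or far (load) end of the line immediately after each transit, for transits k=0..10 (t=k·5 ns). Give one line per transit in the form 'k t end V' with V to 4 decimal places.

0 0 source 0.8571
1 5 load 0.5714
2 10 source 0.4490
3 15 load 0.4898
4 20 source 0.5073
5 25 load 0.5015
6 30 source 0.4990
7 35 load 0.4998
8 40 source 0.5001
9 45 load 0.5000
10 50 source 0.5000

Γ_L=-0.333333, Γ_S=0.428571; launch V₁=3·200/700=0.857143
k=0 src: V=0.8571
k=1 load: inc=0.857143, refl=0.857143·-0.333333=-0.2857; V=0.000000+0.857143+-0.285714=0.5714
k=2 src: inc=-0.285714, refl=-0.285714·0.428571=-0.1224; V=0.857143+-0.285714+-0.122449=0.4490
k=3 load: inc=-0.122449, refl=-0.122449·-0.333333=0.0408; V=0.571429+-0.122449+0.040816=0.4898
k=4 src: inc=0.040816, refl=0.040816·0.428571=0.0175; V=0.448980+0.040816+0.017493=0.5073
k=5 load: inc=0.017493, refl=0.017493·-0.333333=-0.0058; V=0.489796+0.017493+-0.005831=0.5015
k=6 src: inc=-0.005831, refl=-0.005831·0.428571=-0.0025; V=0.507289+-0.005831+-0.002499=0.4990
k=7 load: inc=-0.002499, refl=-0.002499·-0.333333=0.0008; V=0.501458+-0.002499+0.000833=0.4998
k=8 src: inc=0.000833, refl=0.000833·0.428571=0.0004; V=0.498959+0.000833+0.000357=0.5001
k=9 load: inc=0.000357, refl=0.000357·-0.333333=-0.0001; V=0.499792+0.000357+-0.000119=0.5000
k=10 src: inc=-0.000119, refl=-0.000119·0.428571=-0.0001; V=0.500149+-0.000119+-0.000051=0.5000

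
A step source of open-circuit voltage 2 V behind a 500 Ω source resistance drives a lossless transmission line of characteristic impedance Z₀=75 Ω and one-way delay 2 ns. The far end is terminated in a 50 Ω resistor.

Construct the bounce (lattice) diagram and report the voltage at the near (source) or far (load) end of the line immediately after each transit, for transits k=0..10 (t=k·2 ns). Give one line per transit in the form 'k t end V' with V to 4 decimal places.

Γ_L=-0.200000, Γ_S=0.739130; launch V₁=2·75/575=0.260870
k=0 src: V=0.2609
k=1 load: inc=0.260870, refl=0.260870·-0.200000=-0.0522; V=0.000000+0.260870+-0.052174=0.2087
k=2 src: inc=-0.052174, refl=-0.052174·0.739130=-0.0386; V=0.260870+-0.052174+-0.038563=0.1701
k=3 load: inc=-0.038563, refl=-0.038563·-0.200000=0.0077; V=0.208696+-0.038563+0.007713=0.1778
k=4 src: inc=0.007713, refl=0.007713·0.739130=0.0057; V=0.170132+0.007713+0.005701=0.1835
k=5 load: inc=0.005701, refl=0.005701·-0.200000=-0.0011; V=0.177845+0.005701+-0.001140=0.1824
k=6 src: inc=-0.001140, refl=-0.001140·0.739130=-0.0008; V=0.183546+-0.001140+-0.000843=0.1816
k=7 load: inc=-0.000843, refl=-0.000843·-0.200000=0.0002; V=0.182406+-0.000843+0.000169=0.1817
k=8 src: inc=0.000169, refl=0.000169·0.739130=0.0001; V=0.181563+0.000169+0.000125=0.1819
k=9 load: inc=0.000125, refl=0.000125·-0.200000=-0.0000; V=0.181731+0.000125+-0.000025=0.1818
k=10 src: inc=-0.000025, refl=-0.000025·0.739130=-0.0000; V=0.181856+-0.000025+-0.000018=0.1818

0 0 source 0.2609
1 2 load 0.2087
2 4 source 0.1701
3 6 load 0.1778
4 8 source 0.1835
5 10 load 0.1824
6 12 source 0.1816
7 14 load 0.1817
8 16 source 0.1819
9 18 load 0.1818
10 20 source 0.1818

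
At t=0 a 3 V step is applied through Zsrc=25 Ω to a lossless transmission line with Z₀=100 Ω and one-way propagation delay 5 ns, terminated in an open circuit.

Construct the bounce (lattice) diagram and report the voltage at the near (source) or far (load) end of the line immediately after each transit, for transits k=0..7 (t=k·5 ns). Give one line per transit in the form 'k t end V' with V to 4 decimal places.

Γ_L=1.000000, Γ_S=-0.600000; launch V₁=3·100/125=2.400000
k=0 src: V=2.4000
k=1 load: inc=2.400000, refl=2.400000·1.000000=2.4000; V=0.000000+2.400000+2.400000=4.8000
k=2 src: inc=2.400000, refl=2.400000·-0.600000=-1.4400; V=2.400000+2.400000+-1.440000=3.3600
k=3 load: inc=-1.440000, refl=-1.440000·1.000000=-1.4400; V=4.800000+-1.440000+-1.440000=1.9200
k=4 src: inc=-1.440000, refl=-1.440000·-0.600000=0.8640; V=3.360000+-1.440000+0.864000=2.7840
k=5 load: inc=0.864000, refl=0.864000·1.000000=0.8640; V=1.920000+0.864000+0.864000=3.6480
k=6 src: inc=0.864000, refl=0.864000·-0.600000=-0.5184; V=2.784000+0.864000+-0.518400=3.1296
k=7 load: inc=-0.518400, refl=-0.518400·1.000000=-0.5184; V=3.648000+-0.518400+-0.518400=2.6112

0 0 source 2.4000
1 5 load 4.8000
2 10 source 3.3600
3 15 load 1.9200
4 20 source 2.7840
5 25 load 3.6480
6 30 source 3.1296
7 35 load 2.6112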